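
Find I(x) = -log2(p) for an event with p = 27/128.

Information content I(x) = -log₂(p(x))
I = -log₂(27/128) = -log₂(0.2109)
I = 2.2451 bits


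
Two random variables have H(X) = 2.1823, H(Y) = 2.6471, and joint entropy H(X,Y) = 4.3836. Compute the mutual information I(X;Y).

I(X;Y) = H(X) + H(Y) - H(X,Y)
I(X;Y) = 2.1823 + 2.6471 - 4.3836 = 0.4458 bits


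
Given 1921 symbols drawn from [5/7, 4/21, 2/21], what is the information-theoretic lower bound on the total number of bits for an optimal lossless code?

Entropy H = 1.1255 bits/symbol
Minimum bits = H × n = 1.1255 × 1921
= 2162.07 bits


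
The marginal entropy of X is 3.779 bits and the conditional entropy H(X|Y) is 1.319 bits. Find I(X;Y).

I(X;Y) = H(X) - H(X|Y)
I(X;Y) = 3.779 - 1.319 = 2.46 bits


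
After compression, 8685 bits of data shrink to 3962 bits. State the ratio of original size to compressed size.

Compression ratio = Original / Compressed
= 8685 / 3962 = 2.19:1


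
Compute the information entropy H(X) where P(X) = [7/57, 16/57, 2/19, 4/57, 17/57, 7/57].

H(X) = -Σ p(x) log₂ p(x)
  -7/57 × log₂(7/57) = 0.3716
  -16/57 × log₂(16/57) = 0.5145
  -2/19 × log₂(2/19) = 0.3419
  -4/57 × log₂(4/57) = 0.2690
  -17/57 × log₂(17/57) = 0.5206
  -7/57 × log₂(7/57) = 0.3716
H(X) = 2.3890 bits


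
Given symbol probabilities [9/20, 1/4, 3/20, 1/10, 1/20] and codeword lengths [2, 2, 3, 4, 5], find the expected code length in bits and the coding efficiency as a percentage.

Average length L = Σ p_i × l_i = 2.5000 bits
Entropy H = 1.9772 bits
Efficiency η = H/L × 100% = 79.09%


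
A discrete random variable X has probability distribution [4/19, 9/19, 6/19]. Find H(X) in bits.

H(X) = -Σ p(x) log₂ p(x)
  -4/19 × log₂(4/19) = 0.4732
  -9/19 × log₂(9/19) = 0.5106
  -6/19 × log₂(6/19) = 0.5251
H(X) = 1.5090 bits


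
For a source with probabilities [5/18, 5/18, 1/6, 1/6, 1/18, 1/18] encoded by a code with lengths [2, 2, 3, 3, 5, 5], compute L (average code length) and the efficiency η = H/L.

Average length L = Σ p_i × l_i = 2.6667 bits
Entropy H = 2.3516 bits
Efficiency η = H/L × 100% = 88.19%


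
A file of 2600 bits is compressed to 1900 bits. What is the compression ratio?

Compression ratio = Original / Compressed
= 2600 / 1900 = 1.37:1


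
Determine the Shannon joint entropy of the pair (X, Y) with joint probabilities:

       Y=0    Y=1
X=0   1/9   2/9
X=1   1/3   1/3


H(X,Y) = -Σ p(x,y) log₂ p(x,y)
  p(0,0)=1/9: -0.1111 × log₂(0.1111) = 0.3522
  p(0,1)=2/9: -0.2222 × log₂(0.2222) = 0.4822
  p(1,0)=1/3: -0.3333 × log₂(0.3333) = 0.5283
  p(1,1)=1/3: -0.3333 × log₂(0.3333) = 0.5283
H(X,Y) = 1.8911 bits


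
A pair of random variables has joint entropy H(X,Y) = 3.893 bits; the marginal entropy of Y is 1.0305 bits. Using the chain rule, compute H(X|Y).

Chain rule: H(X,Y) = H(X|Y) + H(Y)
H(X|Y) = H(X,Y) - H(Y) = 3.893 - 1.0305 = 2.8625 bits


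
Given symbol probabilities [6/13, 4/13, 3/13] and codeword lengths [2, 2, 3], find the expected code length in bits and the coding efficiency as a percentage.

Average length L = Σ p_i × l_i = 2.2308 bits
Entropy H = 1.5262 bits
Efficiency η = H/L × 100% = 68.42%


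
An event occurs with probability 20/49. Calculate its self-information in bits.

Information content I(x) = -log₂(p(x))
I = -log₂(20/49) = -log₂(0.4082)
I = 1.2928 bits


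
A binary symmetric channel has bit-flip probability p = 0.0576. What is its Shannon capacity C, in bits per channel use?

For BSC with error probability p:
C = 1 - H(p) where H(p) is binary entropy
H(0.0576) = -0.0576 × log₂(0.0576) - 0.9424 × log₂(0.9424)
H(p) = 0.3178
C = 1 - 0.3178 = 0.6822 bits/use


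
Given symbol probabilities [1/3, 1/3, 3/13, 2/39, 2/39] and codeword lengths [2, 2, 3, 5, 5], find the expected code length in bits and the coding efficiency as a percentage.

Average length L = Σ p_i × l_i = 2.5385 bits
Entropy H = 1.9844 bits
Efficiency η = H/L × 100% = 78.17%


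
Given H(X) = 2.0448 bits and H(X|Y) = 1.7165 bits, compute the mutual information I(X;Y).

I(X;Y) = H(X) - H(X|Y)
I(X;Y) = 2.0448 - 1.7165 = 0.3283 bits


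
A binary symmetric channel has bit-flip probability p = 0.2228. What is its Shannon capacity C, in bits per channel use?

For BSC with error probability p:
C = 1 - H(p) where H(p) is binary entropy
H(0.2228) = -0.2228 × log₂(0.2228) - 0.7772 × log₂(0.7772)
H(p) = 0.7652
C = 1 - 0.7652 = 0.2348 bits/use


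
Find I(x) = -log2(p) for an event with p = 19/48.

Information content I(x) = -log₂(p(x))
I = -log₂(19/48) = -log₂(0.3958)
I = 1.3370 bits


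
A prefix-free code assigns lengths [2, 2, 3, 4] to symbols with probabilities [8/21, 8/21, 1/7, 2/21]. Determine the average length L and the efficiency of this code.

Average length L = Σ p_i × l_i = 2.3333 bits
Entropy H = 1.7849 bits
Efficiency η = H/L × 100% = 76.50%


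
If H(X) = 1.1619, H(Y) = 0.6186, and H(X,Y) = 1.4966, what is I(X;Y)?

I(X;Y) = H(X) + H(Y) - H(X,Y)
I(X;Y) = 1.1619 + 0.6186 - 1.4966 = 0.2839 bits


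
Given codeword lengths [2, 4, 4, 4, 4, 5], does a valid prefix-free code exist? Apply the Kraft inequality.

Kraft inequality: Σ 2^(-l_i) ≤ 1 for prefix-free code
Calculating: 2^(-2) + 2^(-4) + 2^(-4) + 2^(-4) + 2^(-4) + 2^(-5)
= 0.25 + 0.0625 + 0.0625 + 0.0625 + 0.0625 + 0.03125
= 0.5312
Since 0.5312 ≤ 1, prefix-free code exists


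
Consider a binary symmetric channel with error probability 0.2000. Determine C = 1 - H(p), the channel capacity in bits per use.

For BSC with error probability p:
C = 1 - H(p) where H(p) is binary entropy
H(0.2000) = -0.2000 × log₂(0.2000) - 0.8000 × log₂(0.8000)
H(p) = 0.7219
C = 1 - 0.7219 = 0.2781 bits/use


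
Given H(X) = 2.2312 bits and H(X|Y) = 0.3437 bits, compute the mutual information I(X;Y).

I(X;Y) = H(X) - H(X|Y)
I(X;Y) = 2.2312 - 0.3437 = 1.8875 bits


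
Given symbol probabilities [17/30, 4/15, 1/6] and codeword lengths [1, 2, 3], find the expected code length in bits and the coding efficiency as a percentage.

Average length L = Σ p_i × l_i = 1.6000 bits
Entropy H = 1.4037 bits
Efficiency η = H/L × 100% = 87.73%


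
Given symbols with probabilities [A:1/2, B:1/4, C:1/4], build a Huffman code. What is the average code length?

Huffman tree construction:
Combine smallest probabilities repeatedly
Resulting codes:
  A: 0 (length 1)
  B: 10 (length 2)
  C: 11 (length 2)
Average length = Σ p(s) × length(s) = 1.5000 bits


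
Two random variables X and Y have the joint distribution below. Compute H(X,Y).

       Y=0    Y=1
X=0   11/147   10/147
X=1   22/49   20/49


H(X,Y) = -Σ p(x,y) log₂ p(x,y)
  p(0,0)=11/147: -0.0748 × log₂(0.0748) = 0.2799
  p(0,1)=10/147: -0.0680 × log₂(0.0680) = 0.2638
  p(1,0)=22/49: -0.4490 × log₂(0.4490) = 0.5187
  p(1,1)=20/49: -0.4082 × log₂(0.4082) = 0.5277
H(X,Y) = 1.5900 bits


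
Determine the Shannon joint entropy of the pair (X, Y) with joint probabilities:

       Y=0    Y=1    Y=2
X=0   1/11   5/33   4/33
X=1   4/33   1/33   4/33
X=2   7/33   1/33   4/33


H(X,Y) = -Σ p(x,y) log₂ p(x,y)
  p(0,0)=1/11: -0.0909 × log₂(0.0909) = 0.3145
  p(0,1)=5/33: -0.1515 × log₂(0.1515) = 0.4125
  p(0,2)=4/33: -0.1212 × log₂(0.1212) = 0.3690
  p(1,0)=4/33: -0.1212 × log₂(0.1212) = 0.3690
  p(1,1)=1/33: -0.0303 × log₂(0.0303) = 0.1529
  p(1,2)=4/33: -0.1212 × log₂(0.1212) = 0.3690
  p(2,0)=7/33: -0.2121 × log₂(0.2121) = 0.4745
  p(2,1)=1/33: -0.0303 × log₂(0.0303) = 0.1529
  p(2,2)=4/33: -0.1212 × log₂(0.1212) = 0.3690
H(X,Y) = 2.9833 bits


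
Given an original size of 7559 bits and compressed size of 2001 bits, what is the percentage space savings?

Space savings = (1 - Compressed/Original) × 100%
= (1 - 2001/7559) × 100%
= 73.53%


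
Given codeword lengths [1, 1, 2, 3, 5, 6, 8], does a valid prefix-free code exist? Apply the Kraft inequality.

Kraft inequality: Σ 2^(-l_i) ≤ 1 for prefix-free code
Calculating: 2^(-1) + 2^(-1) + 2^(-2) + 2^(-3) + 2^(-5) + 2^(-6) + 2^(-8)
= 0.5 + 0.5 + 0.25 + 0.125 + 0.03125 + 0.015625 + 0.00390625
= 1.4258
Since 1.4258 > 1, prefix-free code does not exist


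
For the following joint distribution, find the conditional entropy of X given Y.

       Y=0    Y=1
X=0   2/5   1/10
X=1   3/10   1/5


H(X|Y) = Σ_y p(y) H(X|Y=y)
  p(Y=0) = 7/10, H(X|Y=0) = 0.9852
  p(Y=1) = 3/10, H(X|Y=1) = 0.9183
H(X|Y) = 0.7000×0.9852 + 0.3000×0.9183 = 0.9651 bits


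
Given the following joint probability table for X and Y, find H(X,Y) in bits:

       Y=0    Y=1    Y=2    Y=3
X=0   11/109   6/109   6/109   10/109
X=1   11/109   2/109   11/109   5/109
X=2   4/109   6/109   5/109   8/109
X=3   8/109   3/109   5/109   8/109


H(X,Y) = -Σ p(x,y) log₂ p(x,y)
  p(0,0)=11/109: -0.1009 × log₂(0.1009) = 0.3339
  p(0,1)=6/109: -0.0550 × log₂(0.0550) = 0.2303
  p(0,2)=6/109: -0.0550 × log₂(0.0550) = 0.2303
  p(0,3)=10/109: -0.0917 × log₂(0.0917) = 0.3162
  p(1,0)=11/109: -0.1009 × log₂(0.1009) = 0.3339
  p(1,1)=2/109: -0.0183 × log₂(0.0183) = 0.1058
  p(1,2)=11/109: -0.1009 × log₂(0.1009) = 0.3339
  p(1,3)=5/109: -0.0459 × log₂(0.0459) = 0.2040
  p(2,0)=4/109: -0.0367 × log₂(0.0367) = 0.1750
  p(2,1)=6/109: -0.0550 × log₂(0.0550) = 0.2303
  p(2,2)=5/109: -0.0459 × log₂(0.0459) = 0.2040
  p(2,3)=8/109: -0.0734 × log₂(0.0734) = 0.2766
  p(3,0)=8/109: -0.0734 × log₂(0.0734) = 0.2766
  p(3,1)=3/109: -0.0275 × log₂(0.0275) = 0.1427
  p(3,2)=5/109: -0.0459 × log₂(0.0459) = 0.2040
  p(3,3)=8/109: -0.0734 × log₂(0.0734) = 0.2766
H(X,Y) = 3.8737 bits


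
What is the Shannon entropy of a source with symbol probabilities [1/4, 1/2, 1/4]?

H(X) = -Σ p(x) log₂ p(x)
  -1/4 × log₂(1/4) = 0.5000
  -1/2 × log₂(1/2) = 0.5000
  -1/4 × log₂(1/4) = 0.5000
H(X) = 1.5000 bits


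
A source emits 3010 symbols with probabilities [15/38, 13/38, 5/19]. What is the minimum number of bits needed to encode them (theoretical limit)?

Entropy H = 1.5656 bits/symbol
Minimum bits = H × n = 1.5656 × 3010
= 4712.46 bits


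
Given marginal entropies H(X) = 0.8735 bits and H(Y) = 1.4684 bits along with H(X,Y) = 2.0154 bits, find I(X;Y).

I(X;Y) = H(X) + H(Y) - H(X,Y)
I(X;Y) = 0.8735 + 1.4684 - 2.0154 = 0.3265 bits


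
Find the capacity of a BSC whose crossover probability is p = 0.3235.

For BSC with error probability p:
C = 1 - H(p) where H(p) is binary entropy
H(0.3235) = -0.3235 × log₂(0.3235) - 0.6765 × log₂(0.6765)
H(p) = 0.9081
C = 1 - 0.9081 = 0.0919 bits/use


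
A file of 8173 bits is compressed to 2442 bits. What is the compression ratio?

Compression ratio = Original / Compressed
= 8173 / 2442 = 3.35:1


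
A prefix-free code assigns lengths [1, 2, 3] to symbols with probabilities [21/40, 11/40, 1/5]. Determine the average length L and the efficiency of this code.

Average length L = Σ p_i × l_i = 1.6750 bits
Entropy H = 1.4646 bits
Efficiency η = H/L × 100% = 87.44%


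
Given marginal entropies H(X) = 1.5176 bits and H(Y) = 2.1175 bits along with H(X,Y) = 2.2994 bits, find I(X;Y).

I(X;Y) = H(X) + H(Y) - H(X,Y)
I(X;Y) = 1.5176 + 2.1175 - 2.2994 = 1.3357 bits


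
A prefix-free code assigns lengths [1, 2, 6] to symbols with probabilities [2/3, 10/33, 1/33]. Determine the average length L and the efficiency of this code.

Average length L = Σ p_i × l_i = 1.4545 bits
Entropy H = 1.0648 bits
Efficiency η = H/L × 100% = 73.20%


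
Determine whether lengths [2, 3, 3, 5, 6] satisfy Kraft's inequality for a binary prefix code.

Kraft inequality: Σ 2^(-l_i) ≤ 1 for prefix-free code
Calculating: 2^(-2) + 2^(-3) + 2^(-3) + 2^(-5) + 2^(-6)
= 0.25 + 0.125 + 0.125 + 0.03125 + 0.015625
= 0.5469
Since 0.5469 ≤ 1, prefix-free code exists


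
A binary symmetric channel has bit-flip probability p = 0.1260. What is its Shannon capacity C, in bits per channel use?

For BSC with error probability p:
C = 1 - H(p) where H(p) is binary entropy
H(0.1260) = -0.1260 × log₂(0.1260) - 0.8740 × log₂(0.8740)
H(p) = 0.5464
C = 1 - 0.5464 = 0.4536 bits/use


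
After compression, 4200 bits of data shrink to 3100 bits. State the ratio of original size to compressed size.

Compression ratio = Original / Compressed
= 4200 / 3100 = 1.35:1


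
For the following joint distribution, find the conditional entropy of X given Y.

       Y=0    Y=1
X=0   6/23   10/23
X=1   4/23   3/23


H(X|Y) = Σ_y p(y) H(X|Y=y)
  p(Y=0) = 10/23, H(X|Y=0) = 0.9710
  p(Y=1) = 13/23, H(X|Y=1) = 0.7793
H(X|Y) = 0.4348×0.9710 + 0.5652×0.7793 = 0.8627 bits


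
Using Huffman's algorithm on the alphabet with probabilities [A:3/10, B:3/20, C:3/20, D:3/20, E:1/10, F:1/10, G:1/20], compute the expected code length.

Huffman tree construction:
Combine smallest probabilities repeatedly
Resulting codes:
  A: 10 (length 2)
  B: 011 (length 3)
  C: 110 (length 3)
  D: 111 (length 3)
  E: 001 (length 3)
  F: 010 (length 3)
  G: 000 (length 3)
Average length = Σ p(s) × length(s) = 2.7000 bits


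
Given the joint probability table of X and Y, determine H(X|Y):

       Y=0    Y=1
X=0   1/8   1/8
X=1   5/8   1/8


H(X|Y) = Σ_y p(y) H(X|Y=y)
  p(Y=0) = 3/4, H(X|Y=0) = 0.6500
  p(Y=1) = 1/4, H(X|Y=1) = 1.0000
H(X|Y) = 0.7500×0.6500 + 0.2500×1.0000 = 0.7375 bits


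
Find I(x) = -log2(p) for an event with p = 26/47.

Information content I(x) = -log₂(p(x))
I = -log₂(26/47) = -log₂(0.5532)
I = 0.8541 bits


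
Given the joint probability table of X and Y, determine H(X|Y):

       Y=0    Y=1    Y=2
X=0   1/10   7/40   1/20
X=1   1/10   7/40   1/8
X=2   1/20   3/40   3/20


H(X|Y) = Σ_y p(y) H(X|Y=y)
  p(Y=0) = 1/4, H(X|Y=0) = 1.5219
  p(Y=1) = 17/40, H(X|Y=1) = 1.4958
  p(Y=2) = 13/40, H(X|Y=2) = 1.4605
H(X|Y) = 0.2500×1.5219 + 0.4250×1.4958 + 0.3250×1.4605 = 1.4909 bits


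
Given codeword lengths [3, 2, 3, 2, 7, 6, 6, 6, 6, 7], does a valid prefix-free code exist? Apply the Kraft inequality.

Kraft inequality: Σ 2^(-l_i) ≤ 1 for prefix-free code
Calculating: 2^(-3) + 2^(-2) + 2^(-3) + 2^(-2) + 2^(-7) + 2^(-6) + 2^(-6) + 2^(-6) + 2^(-6) + 2^(-7)
= 0.125 + 0.25 + 0.125 + 0.25 + 0.0078125 + 0.015625 + 0.015625 + 0.015625 + 0.015625 + 0.0078125
= 0.8281
Since 0.8281 ≤ 1, prefix-free code exists


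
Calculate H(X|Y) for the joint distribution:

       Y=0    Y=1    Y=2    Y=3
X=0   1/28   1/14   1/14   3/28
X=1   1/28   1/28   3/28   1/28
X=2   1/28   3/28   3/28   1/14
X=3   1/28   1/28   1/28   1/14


H(X|Y) = Σ_y p(y) H(X|Y=y)
  p(Y=0) = 1/7, H(X|Y=0) = 2.0000
  p(Y=1) = 1/4, H(X|Y=1) = 1.8424
  p(Y=2) = 9/28, H(X|Y=2) = 1.8911
  p(Y=3) = 2/7, H(X|Y=3) = 1.9056
H(X|Y) = 0.1429×2.0000 + 0.2500×1.8424 + 0.3214×1.8911 + 0.2857×1.9056 = 1.8986 bits


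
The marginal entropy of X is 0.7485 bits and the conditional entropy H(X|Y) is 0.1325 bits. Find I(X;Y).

I(X;Y) = H(X) - H(X|Y)
I(X;Y) = 0.7485 - 0.1325 = 0.616 bits


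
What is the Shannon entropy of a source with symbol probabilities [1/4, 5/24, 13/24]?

H(X) = -Σ p(x) log₂ p(x)
  -1/4 × log₂(1/4) = 0.5000
  -5/24 × log₂(5/24) = 0.4715
  -13/24 × log₂(13/24) = 0.4791
H(X) = 1.4506 bits


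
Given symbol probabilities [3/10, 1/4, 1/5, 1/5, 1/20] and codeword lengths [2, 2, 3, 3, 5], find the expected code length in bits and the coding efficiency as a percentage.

Average length L = Σ p_i × l_i = 2.5500 bits
Entropy H = 2.1660 bits
Efficiency η = H/L × 100% = 84.94%


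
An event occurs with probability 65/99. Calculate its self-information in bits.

Information content I(x) = -log₂(p(x))
I = -log₂(65/99) = -log₂(0.6566)
I = 0.6070 bits


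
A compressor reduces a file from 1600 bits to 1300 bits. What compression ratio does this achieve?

Compression ratio = Original / Compressed
= 1600 / 1300 = 1.23:1


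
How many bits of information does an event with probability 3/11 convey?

Information content I(x) = -log₂(p(x))
I = -log₂(3/11) = -log₂(0.2727)
I = 1.8745 bits


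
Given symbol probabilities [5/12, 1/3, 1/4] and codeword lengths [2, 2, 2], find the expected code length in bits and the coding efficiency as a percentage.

Average length L = Σ p_i × l_i = 2.0000 bits
Entropy H = 1.5546 bits
Efficiency η = H/L × 100% = 77.73%


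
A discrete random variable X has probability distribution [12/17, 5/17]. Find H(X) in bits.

H(X) = -Σ p(x) log₂ p(x)
  -12/17 × log₂(12/17) = 0.3547
  -5/17 × log₂(5/17) = 0.5193
H(X) = 0.8740 bits


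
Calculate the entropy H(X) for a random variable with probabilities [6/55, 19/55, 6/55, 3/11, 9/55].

H(X) = -Σ p(x) log₂ p(x)
  -6/55 × log₂(6/55) = 0.3487
  -19/55 × log₂(19/55) = 0.5297
  -6/55 × log₂(6/55) = 0.3487
  -3/11 × log₂(3/11) = 0.5112
  -9/55 × log₂(9/55) = 0.4273
H(X) = 2.1657 bits


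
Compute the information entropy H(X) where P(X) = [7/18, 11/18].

H(X) = -Σ p(x) log₂ p(x)
  -7/18 × log₂(7/18) = 0.5299
  -11/18 × log₂(11/18) = 0.4342
H(X) = 0.9641 bits


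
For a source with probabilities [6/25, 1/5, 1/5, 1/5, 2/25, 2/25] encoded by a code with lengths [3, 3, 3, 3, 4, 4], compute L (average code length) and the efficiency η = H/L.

Average length L = Σ p_i × l_i = 3.1600 bits
Entropy H = 2.4703 bits
Efficiency η = H/L × 100% = 78.17%


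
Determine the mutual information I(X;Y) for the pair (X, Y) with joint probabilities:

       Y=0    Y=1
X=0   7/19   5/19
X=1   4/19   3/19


H(X) = 0.9495, H(Y) = 0.9819, H(X,Y) = 1.9313
I(X;Y) = H(X) + H(Y) - H(X,Y) = 0.0001 bits


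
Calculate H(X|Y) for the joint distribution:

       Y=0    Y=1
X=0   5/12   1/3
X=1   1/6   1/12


H(X|Y) = Σ_y p(y) H(X|Y=y)
  p(Y=0) = 7/12, H(X|Y=0) = 0.8631
  p(Y=1) = 5/12, H(X|Y=1) = 0.7219
H(X|Y) = 0.5833×0.8631 + 0.4167×0.7219 = 0.8043 bits


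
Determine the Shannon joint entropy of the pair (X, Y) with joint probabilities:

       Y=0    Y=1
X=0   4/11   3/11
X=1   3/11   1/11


H(X,Y) = -Σ p(x,y) log₂ p(x,y)
  p(0,0)=4/11: -0.3636 × log₂(0.3636) = 0.5307
  p(0,1)=3/11: -0.2727 × log₂(0.2727) = 0.5112
  p(1,0)=3/11: -0.2727 × log₂(0.2727) = 0.5112
  p(1,1)=1/11: -0.0909 × log₂(0.0909) = 0.3145
H(X,Y) = 1.8676 bits


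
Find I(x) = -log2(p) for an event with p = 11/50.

Information content I(x) = -log₂(p(x))
I = -log₂(11/50) = -log₂(0.2200)
I = 2.1844 bits


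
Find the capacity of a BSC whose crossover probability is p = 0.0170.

For BSC with error probability p:
C = 1 - H(p) where H(p) is binary entropy
H(0.0170) = -0.0170 × log₂(0.0170) - 0.9830 × log₂(0.9830)
H(p) = 0.1242
C = 1 - 0.1242 = 0.8758 bits/use


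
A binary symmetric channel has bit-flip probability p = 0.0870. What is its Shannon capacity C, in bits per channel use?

For BSC with error probability p:
C = 1 - H(p) where H(p) is binary entropy
H(0.0870) = -0.0870 × log₂(0.0870) - 0.9130 × log₂(0.9130)
H(p) = 0.4264
C = 1 - 0.4264 = 0.5736 bits/use


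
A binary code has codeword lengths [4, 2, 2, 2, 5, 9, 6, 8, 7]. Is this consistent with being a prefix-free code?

Kraft inequality: Σ 2^(-l_i) ≤ 1 for prefix-free code
Calculating: 2^(-4) + 2^(-2) + 2^(-2) + 2^(-2) + 2^(-5) + 2^(-9) + 2^(-6) + 2^(-8) + 2^(-7)
= 0.0625 + 0.25 + 0.25 + 0.25 + 0.03125 + 0.001953125 + 0.015625 + 0.00390625 + 0.0078125
= 0.8730
Since 0.8730 ≤ 1, prefix-free code exists


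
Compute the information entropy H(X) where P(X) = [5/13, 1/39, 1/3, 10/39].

H(X) = -Σ p(x) log₂ p(x)
  -5/13 × log₂(5/13) = 0.5302
  -1/39 × log₂(1/39) = 0.1355
  -1/3 × log₂(1/3) = 0.5283
  -10/39 × log₂(10/39) = 0.5035
H(X) = 1.6975 bits


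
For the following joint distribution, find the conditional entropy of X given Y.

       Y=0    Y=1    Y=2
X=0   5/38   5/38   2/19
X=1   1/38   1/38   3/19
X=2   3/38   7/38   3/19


H(X|Y) = Σ_y p(y) H(X|Y=y)
  p(Y=0) = 9/38, H(X|Y=0) = 1.3516
  p(Y=1) = 13/38, H(X|Y=1) = 1.2957
  p(Y=2) = 8/19, H(X|Y=2) = 1.5613
H(X|Y) = 0.2368×1.3516 + 0.3421×1.2957 + 0.4211×1.5613 = 1.4208 bits


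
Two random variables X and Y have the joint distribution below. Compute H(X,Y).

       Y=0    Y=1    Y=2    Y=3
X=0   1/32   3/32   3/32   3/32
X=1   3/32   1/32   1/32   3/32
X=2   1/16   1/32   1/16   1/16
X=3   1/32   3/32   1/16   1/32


H(X,Y) = -Σ p(x,y) log₂ p(x,y)
  p(0,0)=1/32: -0.0312 × log₂(0.0312) = 0.1562
  p(0,1)=3/32: -0.0938 × log₂(0.0938) = 0.3202
  p(0,2)=3/32: -0.0938 × log₂(0.0938) = 0.3202
  p(0,3)=3/32: -0.0938 × log₂(0.0938) = 0.3202
  p(1,0)=3/32: -0.0938 × log₂(0.0938) = 0.3202
  p(1,1)=1/32: -0.0312 × log₂(0.0312) = 0.1562
  p(1,2)=1/32: -0.0312 × log₂(0.0312) = 0.1562
  p(1,3)=3/32: -0.0938 × log₂(0.0938) = 0.3202
  p(2,0)=1/16: -0.0625 × log₂(0.0625) = 0.2500
  p(2,1)=1/32: -0.0312 × log₂(0.0312) = 0.1562
  p(2,2)=1/16: -0.0625 × log₂(0.0625) = 0.2500
  p(2,3)=1/16: -0.0625 × log₂(0.0625) = 0.2500
  p(3,0)=1/32: -0.0312 × log₂(0.0312) = 0.1562
  p(3,1)=3/32: -0.0938 × log₂(0.0938) = 0.3202
  p(3,2)=1/16: -0.0625 × log₂(0.0625) = 0.2500
  p(3,3)=1/32: -0.0312 × log₂(0.0312) = 0.1562
H(X,Y) = 3.8585 bits


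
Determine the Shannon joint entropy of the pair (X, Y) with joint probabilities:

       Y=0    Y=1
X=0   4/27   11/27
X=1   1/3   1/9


H(X,Y) = -Σ p(x,y) log₂ p(x,y)
  p(0,0)=4/27: -0.1481 × log₂(0.1481) = 0.4081
  p(0,1)=11/27: -0.4074 × log₂(0.4074) = 0.5278
  p(1,0)=1/3: -0.3333 × log₂(0.3333) = 0.5283
  p(1,1)=1/9: -0.1111 × log₂(0.1111) = 0.3522
H(X,Y) = 1.8164 bits


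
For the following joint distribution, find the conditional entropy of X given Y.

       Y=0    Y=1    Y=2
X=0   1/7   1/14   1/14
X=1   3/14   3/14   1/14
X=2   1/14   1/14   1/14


H(X|Y) = Σ_y p(y) H(X|Y=y)
  p(Y=0) = 3/7, H(X|Y=0) = 1.4591
  p(Y=1) = 5/14, H(X|Y=1) = 1.3710
  p(Y=2) = 3/14, H(X|Y=2) = 1.5850
H(X|Y) = 0.4286×1.4591 + 0.3571×1.3710 + 0.2143×1.5850 = 1.4546 bits


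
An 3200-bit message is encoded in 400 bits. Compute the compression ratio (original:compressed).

Compression ratio = Original / Compressed
= 3200 / 400 = 8.00:1


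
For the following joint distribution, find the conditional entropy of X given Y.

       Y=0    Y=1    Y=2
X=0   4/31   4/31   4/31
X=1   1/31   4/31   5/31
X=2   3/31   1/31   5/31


H(X|Y) = Σ_y p(y) H(X|Y=y)
  p(Y=0) = 8/31, H(X|Y=0) = 1.4056
  p(Y=1) = 9/31, H(X|Y=1) = 1.3921
  p(Y=2) = 14/31, H(X|Y=2) = 1.5774
H(X|Y) = 0.2581×1.4056 + 0.2903×1.3921 + 0.4516×1.5774 = 1.4793 bits


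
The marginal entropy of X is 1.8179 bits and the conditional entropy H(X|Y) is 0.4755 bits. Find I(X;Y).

I(X;Y) = H(X) - H(X|Y)
I(X;Y) = 1.8179 - 0.4755 = 1.3424 bits


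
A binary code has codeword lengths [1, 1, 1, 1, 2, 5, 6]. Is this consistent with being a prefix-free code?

Kraft inequality: Σ 2^(-l_i) ≤ 1 for prefix-free code
Calculating: 2^(-1) + 2^(-1) + 2^(-1) + 2^(-1) + 2^(-2) + 2^(-5) + 2^(-6)
= 0.5 + 0.5 + 0.5 + 0.5 + 0.25 + 0.03125 + 0.015625
= 2.2969
Since 2.2969 > 1, prefix-free code does not exist


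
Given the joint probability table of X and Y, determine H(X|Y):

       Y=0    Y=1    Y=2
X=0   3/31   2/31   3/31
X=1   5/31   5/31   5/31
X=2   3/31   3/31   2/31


H(X|Y) = Σ_y p(y) H(X|Y=y)
  p(Y=0) = 11/31, H(X|Y=0) = 1.5395
  p(Y=1) = 10/31, H(X|Y=1) = 1.4855
  p(Y=2) = 10/31, H(X|Y=2) = 1.4855
H(X|Y) = 0.3548×1.5395 + 0.3226×1.4855 + 0.3226×1.4855 = 1.5046 bits


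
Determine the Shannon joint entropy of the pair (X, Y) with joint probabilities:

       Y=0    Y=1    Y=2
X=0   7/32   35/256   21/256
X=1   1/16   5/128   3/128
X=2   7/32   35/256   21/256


H(X,Y) = -Σ p(x,y) log₂ p(x,y)
  p(0,0)=7/32: -0.2188 × log₂(0.2188) = 0.4796
  p(0,1)=35/256: -0.1367 × log₂(0.1367) = 0.3925
  p(0,2)=21/256: -0.0820 × log₂(0.0820) = 0.2959
  p(1,0)=1/16: -0.0625 × log₂(0.0625) = 0.2500
  p(1,1)=5/128: -0.0391 × log₂(0.0391) = 0.1827
  p(1,2)=3/128: -0.0234 × log₂(0.0234) = 0.1269
  p(2,0)=7/32: -0.2188 × log₂(0.2188) = 0.4796
  p(2,1)=35/256: -0.1367 × log₂(0.1367) = 0.3925
  p(2,2)=21/256: -0.0820 × log₂(0.0820) = 0.2959
H(X,Y) = 2.8958 bits


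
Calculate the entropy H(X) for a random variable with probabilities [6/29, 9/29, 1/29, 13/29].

H(X) = -Σ p(x) log₂ p(x)
  -6/29 × log₂(6/29) = 0.4703
  -9/29 × log₂(9/29) = 0.5239
  -1/29 × log₂(1/29) = 0.1675
  -13/29 × log₂(13/29) = 0.5189
H(X) = 1.6806 bits


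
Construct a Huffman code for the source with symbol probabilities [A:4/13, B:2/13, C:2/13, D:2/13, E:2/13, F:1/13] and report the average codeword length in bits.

Huffman tree construction:
Combine smallest probabilities repeatedly
Resulting codes:
  A: 10 (length 2)
  B: 011 (length 3)
  C: 110 (length 3)
  D: 111 (length 3)
  E: 00 (length 2)
  F: 010 (length 3)
Average length = Σ p(s) × length(s) = 2.5385 bits


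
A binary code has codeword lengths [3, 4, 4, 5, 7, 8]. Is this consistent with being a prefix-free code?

Kraft inequality: Σ 2^(-l_i) ≤ 1 for prefix-free code
Calculating: 2^(-3) + 2^(-4) + 2^(-4) + 2^(-5) + 2^(-7) + 2^(-8)
= 0.125 + 0.0625 + 0.0625 + 0.03125 + 0.0078125 + 0.00390625
= 0.2930
Since 0.2930 ≤ 1, prefix-free code exists


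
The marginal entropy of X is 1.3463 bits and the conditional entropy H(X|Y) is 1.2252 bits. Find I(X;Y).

I(X;Y) = H(X) - H(X|Y)
I(X;Y) = 1.3463 - 1.2252 = 0.1211 bits


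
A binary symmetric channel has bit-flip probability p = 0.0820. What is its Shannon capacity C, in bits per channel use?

For BSC with error probability p:
C = 1 - H(p) where H(p) is binary entropy
H(0.0820) = -0.0820 × log₂(0.0820) - 0.9180 × log₂(0.9180)
H(p) = 0.4092
C = 1 - 0.4092 = 0.5908 bits/use


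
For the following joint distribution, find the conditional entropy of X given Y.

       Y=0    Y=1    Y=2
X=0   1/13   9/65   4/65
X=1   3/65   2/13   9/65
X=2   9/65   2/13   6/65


H(X|Y) = Σ_y p(y) H(X|Y=y)
  p(Y=0) = 17/65, H(X|Y=0) = 1.4466
  p(Y=1) = 29/65, H(X|Y=1) = 1.5832
  p(Y=2) = 19/65, H(X|Y=2) = 1.5090
H(X|Y) = 0.2615×1.4466 + 0.4462×1.5832 + 0.2923×1.5090 = 1.5258 bits


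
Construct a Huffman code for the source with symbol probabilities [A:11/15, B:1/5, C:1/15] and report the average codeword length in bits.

Huffman tree construction:
Combine smallest probabilities repeatedly
Resulting codes:
  A: 1 (length 1)
  B: 01 (length 2)
  C: 00 (length 2)
Average length = Σ p(s) × length(s) = 1.2667 bits


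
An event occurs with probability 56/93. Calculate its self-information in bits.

Information content I(x) = -log₂(p(x))
I = -log₂(56/93) = -log₂(0.6022)
I = 0.7318 bits


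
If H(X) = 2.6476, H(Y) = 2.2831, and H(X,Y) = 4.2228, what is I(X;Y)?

I(X;Y) = H(X) + H(Y) - H(X,Y)
I(X;Y) = 2.6476 + 2.2831 - 4.2228 = 0.7079 bits


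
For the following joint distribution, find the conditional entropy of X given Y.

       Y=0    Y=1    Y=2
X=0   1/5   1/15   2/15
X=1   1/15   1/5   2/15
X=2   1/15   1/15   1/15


H(X|Y) = Σ_y p(y) H(X|Y=y)
  p(Y=0) = 1/3, H(X|Y=0) = 1.3710
  p(Y=1) = 1/3, H(X|Y=1) = 1.3710
  p(Y=2) = 1/3, H(X|Y=2) = 1.5219
H(X|Y) = 0.3333×1.3710 + 0.3333×1.3710 + 0.3333×1.5219 = 1.4213 bits


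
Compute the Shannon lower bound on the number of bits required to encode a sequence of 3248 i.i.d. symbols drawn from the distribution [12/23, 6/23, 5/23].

Entropy H = 1.4740 bits/symbol
Minimum bits = H × n = 1.4740 × 3248
= 4787.69 bits


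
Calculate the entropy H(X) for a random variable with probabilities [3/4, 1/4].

H(X) = -Σ p(x) log₂ p(x)
  -3/4 × log₂(3/4) = 0.3113
  -1/4 × log₂(1/4) = 0.5000
H(X) = 0.8113 bits


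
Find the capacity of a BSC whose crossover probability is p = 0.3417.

For BSC with error probability p:
C = 1 - H(p) where H(p) is binary entropy
H(0.3417) = -0.3417 × log₂(0.3417) - 0.6583 × log₂(0.6583)
H(p) = 0.9264
C = 1 - 0.9264 = 0.0736 bits/use


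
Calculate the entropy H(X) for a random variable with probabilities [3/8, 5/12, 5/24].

H(X) = -Σ p(x) log₂ p(x)
  -3/8 × log₂(3/8) = 0.5306
  -5/12 × log₂(5/12) = 0.5263
  -5/24 × log₂(5/24) = 0.4715
H(X) = 1.5284 bits


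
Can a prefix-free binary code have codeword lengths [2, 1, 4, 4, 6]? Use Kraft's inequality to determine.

Kraft inequality: Σ 2^(-l_i) ≤ 1 for prefix-free code
Calculating: 2^(-2) + 2^(-1) + 2^(-4) + 2^(-4) + 2^(-6)
= 0.25 + 0.5 + 0.0625 + 0.0625 + 0.015625
= 0.8906
Since 0.8906 ≤ 1, prefix-free code exists


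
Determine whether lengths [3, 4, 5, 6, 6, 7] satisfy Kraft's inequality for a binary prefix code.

Kraft inequality: Σ 2^(-l_i) ≤ 1 for prefix-free code
Calculating: 2^(-3) + 2^(-4) + 2^(-5) + 2^(-6) + 2^(-6) + 2^(-7)
= 0.125 + 0.0625 + 0.03125 + 0.015625 + 0.015625 + 0.0078125
= 0.2578
Since 0.2578 ≤ 1, prefix-free code exists


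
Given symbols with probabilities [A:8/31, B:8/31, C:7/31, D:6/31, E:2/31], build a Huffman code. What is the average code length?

Huffman tree construction:
Combine smallest probabilities repeatedly
Resulting codes:
  A: 01 (length 2)
  B: 10 (length 2)
  C: 00 (length 2)
  D: 111 (length 3)
  E: 110 (length 3)
Average length = Σ p(s) × length(s) = 2.2581 bits


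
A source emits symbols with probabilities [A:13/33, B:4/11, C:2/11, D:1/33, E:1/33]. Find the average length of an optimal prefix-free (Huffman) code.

Huffman tree construction:
Combine smallest probabilities repeatedly
Resulting codes:
  A: 0 (length 1)
  B: 11 (length 2)
  C: 101 (length 3)
  D: 1000 (length 4)
  E: 1001 (length 4)
Average length = Σ p(s) × length(s) = 1.9091 bits


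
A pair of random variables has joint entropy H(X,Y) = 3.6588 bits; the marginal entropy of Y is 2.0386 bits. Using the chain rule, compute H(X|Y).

Chain rule: H(X,Y) = H(X|Y) + H(Y)
H(X|Y) = H(X,Y) - H(Y) = 3.6588 - 2.0386 = 1.6202 bits


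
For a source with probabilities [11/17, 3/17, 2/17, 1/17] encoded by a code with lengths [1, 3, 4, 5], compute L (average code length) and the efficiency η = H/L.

Average length L = Σ p_i × l_i = 1.9412 bits
Entropy H = 1.4517 bits
Efficiency η = H/L × 100% = 74.78%


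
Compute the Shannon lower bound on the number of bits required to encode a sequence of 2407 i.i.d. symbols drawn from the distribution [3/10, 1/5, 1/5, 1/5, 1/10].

Entropy H = 2.2464 bits/symbol
Minimum bits = H × n = 2.2464 × 2407
= 5407.18 bits


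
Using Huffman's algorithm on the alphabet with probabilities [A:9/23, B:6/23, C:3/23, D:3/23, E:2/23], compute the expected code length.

Huffman tree construction:
Combine smallest probabilities repeatedly
Resulting codes:
  A: 0 (length 1)
  B: 10 (length 2)
  C: 1111 (length 4)
  D: 110 (length 3)
  E: 1110 (length 4)
Average length = Σ p(s) × length(s) = 2.1739 bits


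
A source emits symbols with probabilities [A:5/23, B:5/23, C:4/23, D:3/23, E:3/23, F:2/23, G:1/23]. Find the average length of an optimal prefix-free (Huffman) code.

Huffman tree construction:
Combine smallest probabilities repeatedly
Resulting codes:
  A: 00 (length 2)
  B: 01 (length 2)
  C: 111 (length 3)
  D: 100 (length 3)
  E: 101 (length 3)
  F: 1101 (length 4)
  G: 1100 (length 4)
Average length = Σ p(s) × length(s) = 2.6957 bits


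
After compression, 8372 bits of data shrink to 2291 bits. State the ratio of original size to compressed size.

Compression ratio = Original / Compressed
= 8372 / 2291 = 3.65:1


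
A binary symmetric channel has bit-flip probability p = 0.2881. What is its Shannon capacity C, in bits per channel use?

For BSC with error probability p:
C = 1 - H(p) where H(p) is binary entropy
H(0.2881) = -0.2881 × log₂(0.2881) - 0.7119 × log₂(0.7119)
H(p) = 0.8663
C = 1 - 0.8663 = 0.1337 bits/use


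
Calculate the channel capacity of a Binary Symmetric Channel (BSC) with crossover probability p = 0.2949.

For BSC with error probability p:
C = 1 - H(p) where H(p) is binary entropy
H(0.2949) = -0.2949 × log₂(0.2949) - 0.7051 × log₂(0.7051)
H(p) = 0.8750
C = 1 - 0.8750 = 0.1250 bits/use


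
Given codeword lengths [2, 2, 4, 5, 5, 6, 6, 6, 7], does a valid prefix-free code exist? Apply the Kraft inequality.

Kraft inequality: Σ 2^(-l_i) ≤ 1 for prefix-free code
Calculating: 2^(-2) + 2^(-2) + 2^(-4) + 2^(-5) + 2^(-5) + 2^(-6) + 2^(-6) + 2^(-6) + 2^(-7)
= 0.25 + 0.25 + 0.0625 + 0.03125 + 0.03125 + 0.015625 + 0.015625 + 0.015625 + 0.0078125
= 0.6797
Since 0.6797 ≤ 1, prefix-free code exists


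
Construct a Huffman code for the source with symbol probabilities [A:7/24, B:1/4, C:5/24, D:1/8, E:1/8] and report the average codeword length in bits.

Huffman tree construction:
Combine smallest probabilities repeatedly
Resulting codes:
  A: 11 (length 2)
  B: 01 (length 2)
  C: 00 (length 2)
  D: 100 (length 3)
  E: 101 (length 3)
Average length = Σ p(s) × length(s) = 2.2500 bits


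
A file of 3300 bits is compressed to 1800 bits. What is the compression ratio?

Compression ratio = Original / Compressed
= 3300 / 1800 = 1.83:1


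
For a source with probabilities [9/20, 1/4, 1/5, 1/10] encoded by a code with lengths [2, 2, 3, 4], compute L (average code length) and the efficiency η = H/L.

Average length L = Σ p_i × l_i = 2.4000 bits
Entropy H = 1.8150 bits
Efficiency η = H/L × 100% = 75.62%


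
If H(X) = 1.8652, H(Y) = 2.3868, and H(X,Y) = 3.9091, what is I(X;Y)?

I(X;Y) = H(X) + H(Y) - H(X,Y)
I(X;Y) = 1.8652 + 2.3868 - 3.9091 = 0.3429 bits


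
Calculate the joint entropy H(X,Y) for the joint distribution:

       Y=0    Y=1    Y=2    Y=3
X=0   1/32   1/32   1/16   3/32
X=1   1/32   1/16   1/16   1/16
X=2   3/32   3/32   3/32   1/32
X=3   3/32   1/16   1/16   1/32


H(X,Y) = -Σ p(x,y) log₂ p(x,y)
  p(0,0)=1/32: -0.0312 × log₂(0.0312) = 0.1562
  p(0,1)=1/32: -0.0312 × log₂(0.0312) = 0.1562
  p(0,2)=1/16: -0.0625 × log₂(0.0625) = 0.2500
  p(0,3)=3/32: -0.0938 × log₂(0.0938) = 0.3202
  p(1,0)=1/32: -0.0312 × log₂(0.0312) = 0.1562
  p(1,1)=1/16: -0.0625 × log₂(0.0625) = 0.2500
  p(1,2)=1/16: -0.0625 × log₂(0.0625) = 0.2500
  p(1,3)=1/16: -0.0625 × log₂(0.0625) = 0.2500
  p(2,0)=3/32: -0.0938 × log₂(0.0938) = 0.3202
  p(2,1)=3/32: -0.0938 × log₂(0.0938) = 0.3202
  p(2,2)=3/32: -0.0938 × log₂(0.0938) = 0.3202
  p(2,3)=1/32: -0.0312 × log₂(0.0312) = 0.1562
  p(3,0)=3/32: -0.0938 × log₂(0.0938) = 0.3202
  p(3,1)=1/16: -0.0625 × log₂(0.0625) = 0.2500
  p(3,2)=1/16: -0.0625 × log₂(0.0625) = 0.2500
  p(3,3)=1/32: -0.0312 × log₂(0.0312) = 0.1562
H(X,Y) = 3.8820 bits


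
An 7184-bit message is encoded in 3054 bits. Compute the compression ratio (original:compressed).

Compression ratio = Original / Compressed
= 7184 / 3054 = 2.35:1


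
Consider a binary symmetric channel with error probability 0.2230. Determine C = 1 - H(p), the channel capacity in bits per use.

For BSC with error probability p:
C = 1 - H(p) where H(p) is binary entropy
H(0.2230) = -0.2230 × log₂(0.2230) - 0.7770 × log₂(0.7770)
H(p) = 0.7656
C = 1 - 0.7656 = 0.2344 bits/use


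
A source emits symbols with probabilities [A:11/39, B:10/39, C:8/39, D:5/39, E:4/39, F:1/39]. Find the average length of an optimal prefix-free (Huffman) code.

Huffman tree construction:
Combine smallest probabilities repeatedly
Resulting codes:
  A: 11 (length 2)
  B: 01 (length 2)
  C: 00 (length 2)
  D: 100 (length 3)
  E: 1011 (length 4)
  F: 1010 (length 4)
Average length = Σ p(s) × length(s) = 2.3846 bits


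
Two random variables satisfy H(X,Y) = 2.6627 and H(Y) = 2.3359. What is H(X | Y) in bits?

Chain rule: H(X,Y) = H(X|Y) + H(Y)
H(X|Y) = H(X,Y) - H(Y) = 2.6627 - 2.3359 = 0.3268 bits


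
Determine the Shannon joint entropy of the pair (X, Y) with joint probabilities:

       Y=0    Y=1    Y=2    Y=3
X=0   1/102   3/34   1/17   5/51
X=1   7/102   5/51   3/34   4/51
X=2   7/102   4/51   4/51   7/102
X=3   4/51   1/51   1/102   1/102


H(X,Y) = -Σ p(x,y) log₂ p(x,y)
  p(0,0)=1/102: -0.0098 × log₂(0.0098) = 0.0654
  p(0,1)=3/34: -0.0882 × log₂(0.0882) = 0.3090
  p(0,2)=1/17: -0.0588 × log₂(0.0588) = 0.2404
  p(0,3)=5/51: -0.0980 × log₂(0.0980) = 0.3285
  p(1,0)=7/102: -0.0686 × log₂(0.0686) = 0.2652
  p(1,1)=5/51: -0.0980 × log₂(0.0980) = 0.3285
  p(1,2)=3/34: -0.0882 × log₂(0.0882) = 0.3090
  p(1,3)=4/51: -0.0784 × log₂(0.0784) = 0.2880
  p(2,0)=7/102: -0.0686 × log₂(0.0686) = 0.2652
  p(2,1)=4/51: -0.0784 × log₂(0.0784) = 0.2880
  p(2,2)=4/51: -0.0784 × log₂(0.0784) = 0.2880
  p(2,3)=7/102: -0.0686 × log₂(0.0686) = 0.2652
  p(3,0)=4/51: -0.0784 × log₂(0.0784) = 0.2880
  p(3,1)=1/51: -0.0196 × log₂(0.0196) = 0.1112
  p(3,2)=1/102: -0.0098 × log₂(0.0098) = 0.0654
  p(3,3)=1/102: -0.0098 × log₂(0.0098) = 0.0654
H(X,Y) = 3.7708 bits


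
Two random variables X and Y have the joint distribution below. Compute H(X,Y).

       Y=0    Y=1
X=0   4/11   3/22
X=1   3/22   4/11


H(X,Y) = -Σ p(x,y) log₂ p(x,y)
  p(0,0)=4/11: -0.3636 × log₂(0.3636) = 0.5307
  p(0,1)=3/22: -0.1364 × log₂(0.1364) = 0.3920
  p(1,0)=3/22: -0.1364 × log₂(0.1364) = 0.3920
  p(1,1)=4/11: -0.3636 × log₂(0.3636) = 0.5307
H(X,Y) = 1.8454 bits


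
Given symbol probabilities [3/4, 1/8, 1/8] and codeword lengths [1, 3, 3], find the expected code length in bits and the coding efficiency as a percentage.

Average length L = Σ p_i × l_i = 1.5000 bits
Entropy H = 1.0613 bits
Efficiency η = H/L × 100% = 70.75%


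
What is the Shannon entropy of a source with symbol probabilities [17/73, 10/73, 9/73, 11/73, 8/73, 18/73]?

H(X) = -Σ p(x) log₂ p(x)
  -17/73 × log₂(17/73) = 0.4896
  -10/73 × log₂(10/73) = 0.3929
  -9/73 × log₂(9/73) = 0.3723
  -11/73 × log₂(11/73) = 0.4114
  -8/73 × log₂(8/73) = 0.3496
  -18/73 × log₂(18/73) = 0.4981
H(X) = 2.5138 bits


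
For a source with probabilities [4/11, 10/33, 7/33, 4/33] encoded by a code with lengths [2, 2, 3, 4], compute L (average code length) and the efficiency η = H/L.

Average length L = Σ p_i × l_i = 2.4545 bits
Entropy H = 1.8962 bits
Efficiency η = H/L × 100% = 77.25%


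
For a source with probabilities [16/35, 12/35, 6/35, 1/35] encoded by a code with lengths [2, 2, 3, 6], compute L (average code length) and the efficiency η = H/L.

Average length L = Σ p_i × l_i = 2.2857 bits
Entropy H = 1.6284 bits
Efficiency η = H/L × 100% = 71.24%


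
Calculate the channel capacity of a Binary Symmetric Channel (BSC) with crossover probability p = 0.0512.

For BSC with error probability p:
C = 1 - H(p) where H(p) is binary entropy
H(0.0512) = -0.0512 × log₂(0.0512) - 0.9488 × log₂(0.9488)
H(p) = 0.2915
C = 1 - 0.2915 = 0.7085 bits/use


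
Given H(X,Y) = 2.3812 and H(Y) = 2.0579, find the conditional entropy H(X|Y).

Chain rule: H(X,Y) = H(X|Y) + H(Y)
H(X|Y) = H(X,Y) - H(Y) = 2.3812 - 2.0579 = 0.3233 bits


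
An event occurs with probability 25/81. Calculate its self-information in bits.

Information content I(x) = -log₂(p(x))
I = -log₂(25/81) = -log₂(0.3086)
I = 1.6960 bits


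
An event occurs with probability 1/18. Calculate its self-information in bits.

Information content I(x) = -log₂(p(x))
I = -log₂(1/18) = -log₂(0.0556)
I = 4.1699 bits


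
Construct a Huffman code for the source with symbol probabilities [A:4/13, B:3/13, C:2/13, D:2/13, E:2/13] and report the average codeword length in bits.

Huffman tree construction:
Combine smallest probabilities repeatedly
Resulting codes:
  A: 10 (length 2)
  B: 01 (length 2)
  C: 110 (length 3)
  D: 111 (length 3)
  E: 00 (length 2)
Average length = Σ p(s) × length(s) = 2.3077 bits


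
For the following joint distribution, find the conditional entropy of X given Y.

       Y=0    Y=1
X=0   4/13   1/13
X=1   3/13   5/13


H(X|Y) = Σ_y p(y) H(X|Y=y)
  p(Y=0) = 7/13, H(X|Y=0) = 0.9852
  p(Y=1) = 6/13, H(X|Y=1) = 0.6500
H(X|Y) = 0.5385×0.9852 + 0.4615×0.6500 = 0.8305 bits
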